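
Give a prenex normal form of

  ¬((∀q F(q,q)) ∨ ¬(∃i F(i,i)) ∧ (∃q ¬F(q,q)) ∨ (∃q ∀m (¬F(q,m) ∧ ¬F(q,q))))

Drive negations inward (¬∀x A ≡ ∃x ¬A, ¬∃x A ≡ ∀x ¬A, De Morgan for ∧/∨):
  (∃q ¬F(q,q)) ∧ ((∃i F(i,i)) ∨ (∀q F(q,q))) ∧ (∀q ∃m (F(q,m) ∨ F(q,q)))
Standardize variables apart so no two quantifiers bind the same name: q↦p, q↦x1.
  (∃q ¬F(q,q)) ∧ ((∃i F(i,i)) ∨ (∀p F(p,p))) ∧ (∀x1 ∃m (F(x1,m) ∨ F(x1,x1)))
Pull the quantifiers to the front (each side's bound variable is not free in the other side):
  ∃q ∃i ∀p ∀x1 ∃m (¬F(q,q) ∧ (F(i,i) ∨ F(p,p)) ∧ (F(x1,m) ∨ F(x1,x1)))

∃q ∃i ∀p ∀x1 ∃m (¬F(q,q) ∧ (F(i,i) ∨ F(p,p)) ∧ (F(x1,m) ∨ F(x1,x1)))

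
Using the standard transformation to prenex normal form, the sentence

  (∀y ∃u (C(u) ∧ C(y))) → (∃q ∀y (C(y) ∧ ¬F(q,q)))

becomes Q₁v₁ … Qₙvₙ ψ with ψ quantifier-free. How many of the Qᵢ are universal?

2

Rewrite implications/biconditionals: A → B as ¬A ∨ B.
  ¬(∀y ∃u (C(u) ∧ C(y))) ∨ (∃q ∀y (C(y) ∧ ¬F(q,q)))
Move each ¬ inward, flipping quantifiers it crosses:
  (∃y ∀u (¬C(u) ∨ ¬C(y))) ∨ (∃q ∀y (C(y) ∧ ¬F(q,q)))
Standardize variables apart so no two quantifiers bind the same name: y↦r.
  (∃y ∀u (¬C(u) ∨ ¬C(y))) ∨ (∃q ∀r (C(r) ∧ ¬F(q,q)))
Pull the quantifiers to the front (each side's bound variable is not free in the other side):
  ∃y ∀u ∃q ∀r (¬C(u) ∨ ¬C(y) ∨ C(r) ∧ ¬F(q,q))
The prefix is ∃y ∀u ∃q ∀r: 2 universal, 2 existential.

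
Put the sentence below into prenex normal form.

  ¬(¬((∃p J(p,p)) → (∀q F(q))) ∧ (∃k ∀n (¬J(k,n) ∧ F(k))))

Eliminate → and ↔ using ¬ and ∨.
  ¬(¬(¬(∃p J(p,p)) ∨ (∀q F(q))) ∧ (∃k ∀n (¬J(k,n) ∧ F(k))))
Move each ¬ inward, flipping quantifiers it crosses:
  (∀p ¬J(p,p)) ∨ (∀q F(q)) ∨ (∀k ∃n (J(k,n) ∨ ¬F(k)))
All bound variables are already distinct, so no renaming is needed.
Pull the quantifiers to the front (each side's bound variable is not free in the other side):
  ∀p ∀q ∀k ∃n (¬J(p,p) ∨ F(q) ∨ J(k,n) ∨ ¬F(k))

∀p ∀q ∀k ∃n (¬J(p,p) ∨ F(q) ∨ J(k,n) ∨ ¬F(k))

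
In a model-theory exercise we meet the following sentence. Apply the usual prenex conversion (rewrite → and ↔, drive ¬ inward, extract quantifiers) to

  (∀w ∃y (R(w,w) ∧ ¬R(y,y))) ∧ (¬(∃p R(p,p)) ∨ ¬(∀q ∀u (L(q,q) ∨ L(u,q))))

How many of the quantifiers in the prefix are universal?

2

Drive negations inward (¬∀x A ≡ ∃x ¬A, ¬∃x A ≡ ∀x ¬A, De Morgan for ∧/∨):
  (∀w ∃y (R(w,w) ∧ ¬R(y,y))) ∧ ((∀p ¬R(p,p)) ∨ (∃q ∃u (¬L(q,q) ∧ ¬L(u,q))))
All bound variables are already distinct, so no renaming is needed.
Extract every quantifier outward, since the variables are now distinct and don't occur free across branches:
  ∀w ∃y ∀p ∃q ∃u (R(w,w) ∧ ¬R(y,y) ∧ (¬R(p,p) ∨ ¬L(q,q) ∧ ¬L(u,q)))
The prefix is ∀w ∃y ∀p ∃q ∃u: 2 universal, 3 existential.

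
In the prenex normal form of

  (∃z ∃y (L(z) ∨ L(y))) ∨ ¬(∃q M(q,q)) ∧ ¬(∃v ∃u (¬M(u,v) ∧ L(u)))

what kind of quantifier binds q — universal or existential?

universal

Drive negations inward (¬∀x A ≡ ∃x ¬A, ¬∃x A ≡ ∀x ¬A, De Morgan for ∧/∨):
  (∃z ∃y (L(z) ∨ L(y))) ∨ (∀q ¬M(q,q)) ∧ (∀v ∀u (M(u,v) ∨ ¬L(u)))
Pull the quantifiers to the front (each side's bound variable is not free in the other side):
  ∃z ∃y ∀q ∀v ∀u (L(z) ∨ L(y) ∨ ¬M(q,q) ∧ (M(u,v) ∨ ¬L(u)))
The quantifier ∃q sits under an odd number of negations, so it flips to ∀q.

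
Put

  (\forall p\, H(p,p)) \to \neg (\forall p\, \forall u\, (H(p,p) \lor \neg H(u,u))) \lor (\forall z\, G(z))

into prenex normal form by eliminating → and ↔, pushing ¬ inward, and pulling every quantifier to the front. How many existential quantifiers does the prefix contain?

Rewrite implications/biconditionals: A → B as ¬A ∨ B.
  \neg (\forall p\, H(p,p)) \lor \neg (\forall p\, \forall u\, (H(p,p) \lor \neg H(u,u))) \lor (\forall z\, G(z))
Push ¬ through the quantifiers and connectives to reach negation normal form:
  (\exists p\, \neg H(p,p)) \lor (\exists p\, \exists u\, (\neg H(p,p) \land H(u,u))) \lor (\forall z\, G(z))
Rename bound variables to avoid capture: p↦a.
  (\exists p\, \neg H(p,p)) \lor (\exists a\, \exists u\, (\neg H(a,a) \land H(u,u))) \lor (\forall z\, G(z))
Finally move all quantifiers to the prefix:
  \exists p\, \exists a\, \exists u\, \forall z\, (\neg H(p,p) \lor \neg H(a,a) \land H(u,u) \lor G(z))
The prefix is \exists p \exists a \exists u \forall z: 1 universal, 3 existential.

3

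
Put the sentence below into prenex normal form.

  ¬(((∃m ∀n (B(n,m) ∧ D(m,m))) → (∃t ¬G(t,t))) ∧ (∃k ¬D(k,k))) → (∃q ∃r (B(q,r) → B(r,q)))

∀m ∃n ∃t ∃k ∃q ∃r ((¬B(n,m) ∨ ¬D(m,m) ∨ ¬G(t,t)) ∧ ¬D(k,k) ∨ ¬B(q,r) ∨ B(r,q))

First replace A → B with ¬A ∨ B.
  ¬¬((¬(∃m ∀n (B(n,m) ∧ D(m,m))) ∨ (∃t ¬G(t,t))) ∧ (∃k ¬D(k,k))) ∨ (∃q ∃r (¬B(q,r) ∨ B(r,q)))
Push ¬ through the quantifiers and connectives to reach negation normal form:
  ((∀m ∃n (¬B(n,m) ∨ ¬D(m,m))) ∨ (∃t ¬G(t,t))) ∧ (∃k ¬D(k,k)) ∨ (∃q ∃r (¬B(q,r) ∨ B(r,q)))
All bound variables are already distinct, so no renaming is needed.
Pull the quantifiers to the front (each side's bound variable is not free in the other side):
  ∀m ∃n ∃t ∃k ∃q ∃r ((¬B(n,m) ∨ ¬D(m,m) ∨ ¬G(t,t)) ∧ ¬D(k,k) ∨ ¬B(q,r) ∨ B(r,q))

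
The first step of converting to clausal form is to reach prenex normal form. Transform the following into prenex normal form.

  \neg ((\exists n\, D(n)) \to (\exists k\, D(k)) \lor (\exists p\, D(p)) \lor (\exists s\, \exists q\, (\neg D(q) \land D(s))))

Eliminate → and ↔ using ¬ and ∨.
  \neg (\neg (\exists n\, D(n)) \lor (\exists k\, D(k)) \lor (\exists p\, D(p)) \lor (\exists s\, \exists q\, (\neg D(q) \land D(s))))
Push ¬ through the quantifiers and connectives to reach negation normal form:
  (\exists n\, D(n)) \land (\forall k\, \neg D(k)) \land (\forall p\, \neg D(p)) \land (\forall s\, \forall q\, (D(q) \lor \neg D(s)))
All bound variables are already distinct, so no renaming is needed.
Extract every quantifier outward, since the variables are now distinct and don't occur free across branches:
  \exists n\, \forall k\, \forall p\, \forall s\, \forall q\, (D(n) \land \neg D(k) \land \neg D(p) \land (D(q) \lor \neg D(s)))

\exists n\, \forall k\, \forall p\, \forall s\, \forall q\, (D(n) \land \neg D(k) \land \neg D(p) \land (D(q) \lor \neg D(s)))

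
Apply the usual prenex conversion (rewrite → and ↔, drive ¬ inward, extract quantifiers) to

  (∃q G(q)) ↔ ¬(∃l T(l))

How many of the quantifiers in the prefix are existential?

2

Rewrite implications/biconditionals: A → B as ¬A ∨ B; A ↔ B as (¬A ∨ B) ∧ (¬B ∨ A).
  (¬(∃q G(q)) ∨ ¬(∃l T(l))) ∧ (¬¬(∃l T(l)) ∨ (∃q G(q)))
Move each ¬ inward, flipping quantifiers it crosses:
  ((∀q ¬G(q)) ∨ (∀l ¬T(l))) ∧ ((∃l T(l)) ∨ (∃q G(q)))
Give each quantifier a distinct variable: l↦u, q↦z1.
  ((∀q ¬G(q)) ∨ (∀l ¬T(l))) ∧ ((∃u T(u)) ∨ (∃z1 G(z1)))
Pull the quantifiers to the front (each side's bound variable is not free in the other side):
  ∀q ∀l ∃u ∃z1 ((¬G(q) ∨ ¬T(l)) ∧ (T(u) ∨ G(z1)))
The prefix is ∀q ∀l ∃u ∃z1: 2 universal, 2 existential.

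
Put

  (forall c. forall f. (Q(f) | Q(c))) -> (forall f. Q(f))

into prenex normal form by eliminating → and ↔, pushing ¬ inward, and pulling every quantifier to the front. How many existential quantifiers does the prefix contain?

2

Eliminate → and ↔ using ¬ and ∨.
  ~(forall c. forall f. (Q(f) | Q(c))) | (forall f. Q(f))
Drive negations inward (¬∀x A ≡ ∃x ¬A, ¬∃x A ≡ ∀x ¬A, De Morgan for ∧/∨):
  (exists c. exists f. (~Q(f) & ~Q(c))) | (forall f. Q(f))
Rename bound variables to avoid capture: f↦v.
  (exists c. exists f. (~Q(f) & ~Q(c))) | (forall v. Q(v))
Pull the quantifiers to the front (each side's bound variable is not free in the other side):
  exists c. exists f. forall v. (~Q(f) & ~Q(c) | Q(v))
The prefix is exists c exists f forall v: 1 universal, 2 existential.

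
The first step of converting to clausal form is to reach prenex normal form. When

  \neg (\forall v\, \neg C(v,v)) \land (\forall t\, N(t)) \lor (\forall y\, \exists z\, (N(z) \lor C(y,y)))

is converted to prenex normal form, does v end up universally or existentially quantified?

Push ¬ through the quantifiers and connectives to reach negation normal form:
  (\exists v\, C(v,v)) \land (\forall t\, N(t)) \lor (\forall y\, \exists z\, (N(z) \lor C(y,y)))
All bound variables are already distinct, so no renaming is needed.
Pull the quantifiers to the front (each side's bound variable is not free in the other side):
  \exists v\, \forall t\, \forall y\, \exists z\, (C(v,v) \land N(t) \lor N(z) \lor C(y,y))
The quantifier \forall v sits under an odd number of negations, so it flips to \exists v.

existential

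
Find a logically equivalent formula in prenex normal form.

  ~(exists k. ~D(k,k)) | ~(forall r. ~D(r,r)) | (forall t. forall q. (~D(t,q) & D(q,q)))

Push ¬ through the quantifiers and connectives to reach negation normal form:
  (forall k. D(k,k)) | (exists r. D(r,r)) | (forall t. forall q. (~D(t,q) & D(q,q)))
Finally move all quantifiers to the prefix:
  forall k. exists r. forall t. forall q. (D(k,k) | D(r,r) | ~D(t,q) & D(q,q))

forall k. exists r. forall t. forall q. (D(k,k) | D(r,r) | ~D(t,q) & D(q,q))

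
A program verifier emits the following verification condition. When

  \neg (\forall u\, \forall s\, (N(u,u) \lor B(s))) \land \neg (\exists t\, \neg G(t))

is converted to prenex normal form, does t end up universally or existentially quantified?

universal

Push ¬ through the quantifiers and connectives to reach negation normal form:
  (\exists u\, \exists s\, (\neg N(u,u) \land \neg B(s))) \land (\forall t\, G(t))
All bound variables are already distinct, so no renaming is needed.
Pull the quantifiers to the front (each side's bound variable is not free in the other side):
  \exists u\, \exists s\, \forall t\, (\neg N(u,u) \land \neg B(s) \land G(t))
The quantifier \exists t sits under an odd number of negations, so it flips to \forall t.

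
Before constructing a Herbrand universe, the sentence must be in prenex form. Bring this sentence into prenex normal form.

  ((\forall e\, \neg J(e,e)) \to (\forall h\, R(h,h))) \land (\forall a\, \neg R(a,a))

\exists e\, \forall h\, \forall a\, ((J(e,e) \lor R(h,h)) \land \neg R(a,a))

Rewrite implications/biconditionals: A → B as ¬A ∨ B.
  (\neg (\forall e\, \neg J(e,e)) \lor (\forall h\, R(h,h))) \land (\forall a\, \neg R(a,a))
Move each ¬ inward, flipping quantifiers it crosses:
  ((\exists e\, J(e,e)) \lor (\forall h\, R(h,h))) \land (\forall a\, \neg R(a,a))
All bound variables are already distinct, so no renaming is needed.
Pull the quantifiers to the front (each side's bound variable is not free in the other side):
  \exists e\, \forall h\, \forall a\, ((J(e,e) \lor R(h,h)) \land \neg R(a,a))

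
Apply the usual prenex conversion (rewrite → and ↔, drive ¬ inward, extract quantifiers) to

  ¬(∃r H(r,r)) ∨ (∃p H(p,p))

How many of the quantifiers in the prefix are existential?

1

Push ¬ through the quantifiers and connectives to reach negation normal form:
  (∀r ¬H(r,r)) ∨ (∃p H(p,p))
All bound variables are already distinct, so no renaming is needed.
Extract every quantifier outward, since the variables are now distinct and don't occur free across branches:
  ∀r ∃p (¬H(r,r) ∨ H(p,p))
The prefix is ∀r ∃p: 1 universal, 1 existential.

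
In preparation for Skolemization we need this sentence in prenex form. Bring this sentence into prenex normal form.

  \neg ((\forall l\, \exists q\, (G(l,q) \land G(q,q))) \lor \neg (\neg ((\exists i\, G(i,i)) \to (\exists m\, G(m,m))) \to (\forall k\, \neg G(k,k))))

\exists l\, \forall q\, \forall i\, \exists m\, \forall k\, ((\neg G(l,q) \lor \neg G(q,q)) \land (\neg G(i,i) \lor G(m,m) \lor \neg G(k,k)))

Eliminate → and ↔ using ¬ and ∨.
  \neg ((\forall l\, \exists q\, (G(l,q) \land G(q,q))) \lor \neg (\neg \neg (\neg (\exists i\, G(i,i)) \lor (\exists m\, G(m,m))) \lor (\forall k\, \neg G(k,k))))
Push ¬ through the quantifiers and connectives to reach negation normal form:
  (\exists l\, \forall q\, (\neg G(l,q) \lor \neg G(q,q))) \land ((\forall i\, \neg G(i,i)) \lor (\exists m\, G(m,m)) \lor (\forall k\, \neg G(k,k)))
All bound variables are already distinct, so no renaming is needed.
Extract every quantifier outward, since the variables are now distinct and don't occur free across branches:
  \exists l\, \forall q\, \forall i\, \exists m\, \forall k\, ((\neg G(l,q) \lor \neg G(q,q)) \land (\neg G(i,i) \lor G(m,m) \lor \neg G(k,k)))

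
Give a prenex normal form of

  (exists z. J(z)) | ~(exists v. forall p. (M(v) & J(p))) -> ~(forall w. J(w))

Eliminate → and ↔ using ¬ and ∨.
  ~((exists z. J(z)) | ~(exists v. forall p. (M(v) & J(p)))) | ~(forall w. J(w))
Drive negations inward (¬∀x A ≡ ∃x ¬A, ¬∃x A ≡ ∀x ¬A, De Morgan for ∧/∨):
  (forall z. ~J(z)) & (exists v. forall p. (M(v) & J(p))) | (exists w. ~J(w))
All bound variables are already distinct, so no renaming is needed.
Extract every quantifier outward, since the variables are now distinct and don't occur free across branches:
  forall z. exists v. forall p. exists w. (~J(z) & M(v) & J(p) | ~J(w))

forall z. exists v. forall p. exists w. (~J(z) & M(v) & J(p) | ~J(w))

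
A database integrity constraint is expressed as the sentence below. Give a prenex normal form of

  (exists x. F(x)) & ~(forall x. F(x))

exists x. exists v. (F(x) & ~F(v))

Push ¬ through the quantifiers and connectives to reach negation normal form:
  (exists x. F(x)) & (exists x. ~F(x))
Standardize variables apart so no two quantifiers bind the same name: x↦v.
  (exists x. F(x)) & (exists v. ~F(v))
Extract every quantifier outward, since the variables are now distinct and don't occur free across branches:
  exists x. exists v. (F(x) & ~F(v))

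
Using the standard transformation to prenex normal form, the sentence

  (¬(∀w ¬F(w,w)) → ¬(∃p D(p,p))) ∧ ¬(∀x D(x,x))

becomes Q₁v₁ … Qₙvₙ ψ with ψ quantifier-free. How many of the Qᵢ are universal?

2

First replace A → B with ¬A ∨ B.
  (¬¬(∀w ¬F(w,w)) ∨ ¬(∃p D(p,p))) ∧ ¬(∀x D(x,x))
Push ¬ through the quantifiers and connectives to reach negation normal form:
  ((∀w ¬F(w,w)) ∨ (∀p ¬D(p,p))) ∧ (∃x ¬D(x,x))
Extract every quantifier outward, since the variables are now distinct and don't occur free across branches:
  ∀w ∀p ∃x ((¬F(w,w) ∨ ¬D(p,p)) ∧ ¬D(x,x))
The prefix is ∀w ∀p ∃x: 2 universal, 1 existential.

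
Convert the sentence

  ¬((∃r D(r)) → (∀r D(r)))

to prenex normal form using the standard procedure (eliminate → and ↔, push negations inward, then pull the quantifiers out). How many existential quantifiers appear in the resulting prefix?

First replace A → B with ¬A ∨ B.
  ¬(¬(∃r D(r)) ∨ (∀r D(r)))
Move each ¬ inward, flipping quantifiers it crosses:
  (∃r D(r)) ∧ (∃r ¬D(r))
Rename bound variables to avoid capture: r↦w1.
  (∃r D(r)) ∧ (∃w1 ¬D(w1))
Finally move all quantifiers to the prefix:
  ∃r ∃w1 (D(r) ∧ ¬D(w1))
The prefix is ∃r ∃w1: 0 universal, 2 existential.

2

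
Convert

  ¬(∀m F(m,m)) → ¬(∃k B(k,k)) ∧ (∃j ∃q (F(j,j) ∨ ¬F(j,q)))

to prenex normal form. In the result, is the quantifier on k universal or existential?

universal

First replace A → B with ¬A ∨ B.
  ¬¬(∀m F(m,m)) ∨ ¬(∃k B(k,k)) ∧ (∃j ∃q (F(j,j) ∨ ¬F(j,q)))
Move each ¬ inward, flipping quantifiers it crosses:
  (∀m F(m,m)) ∨ (∀k ¬B(k,k)) ∧ (∃j ∃q (F(j,j) ∨ ¬F(j,q)))
Finally move all quantifiers to the prefix:
  ∀m ∀k ∃j ∃q (F(m,m) ∨ ¬B(k,k) ∧ (F(j,j) ∨ ¬F(j,q)))
The quantifier ∃k sits under an odd number of negations (counting the antecedent side of each →), so it flips to ∀k.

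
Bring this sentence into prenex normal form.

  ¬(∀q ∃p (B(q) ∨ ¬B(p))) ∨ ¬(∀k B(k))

Move each ¬ inward, flipping quantifiers it crosses:
  (∃q ∀p (¬B(q) ∧ B(p))) ∨ (∃k ¬B(k))
All bound variables are already distinct, so no renaming is needed.
Extract every quantifier outward, since the variables are now distinct and don't occur free across branches:
  ∃q ∀p ∃k (¬B(q) ∧ B(p) ∨ ¬B(k))

∃q ∀p ∃k (¬B(q) ∧ B(p) ∨ ¬B(k))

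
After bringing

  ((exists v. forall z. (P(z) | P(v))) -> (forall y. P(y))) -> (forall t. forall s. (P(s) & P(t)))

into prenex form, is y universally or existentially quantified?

existential

Eliminate → and ↔ using ¬ and ∨.
  ~(~(exists v. forall z. (P(z) | P(v))) | (forall y. P(y))) | (forall t. forall s. (P(s) & P(t)))
Drive negations inward (¬∀x A ≡ ∃x ¬A, ¬∃x A ≡ ∀x ¬A, De Morgan for ∧/∨):
  (exists v. forall z. (P(z) | P(v))) & (exists y. ~P(y)) | (forall t. forall s. (P(s) & P(t)))
All bound variables are already distinct, so no renaming is needed.
Pull the quantifiers to the front (each side's bound variable is not free in the other side):
  exists v. forall z. exists y. forall t. forall s. ((P(z) | P(v)) & ~P(y) | P(s) & P(t))
The quantifier forall y sits under an odd number of negations (counting the antecedent side of each →), so it flips to exists y.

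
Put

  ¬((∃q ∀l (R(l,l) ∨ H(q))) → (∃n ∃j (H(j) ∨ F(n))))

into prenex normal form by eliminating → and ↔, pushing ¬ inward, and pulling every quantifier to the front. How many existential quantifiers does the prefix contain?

1

First replace A → B with ¬A ∨ B.
  ¬(¬(∃q ∀l (R(l,l) ∨ H(q))) ∨ (∃n ∃j (H(j) ∨ F(n))))
Move each ¬ inward, flipping quantifiers it crosses:
  (∃q ∀l (R(l,l) ∨ H(q))) ∧ (∀n ∀j (¬H(j) ∧ ¬F(n)))
All bound variables are already distinct, so no renaming is needed.
Extract every quantifier outward, since the variables are now distinct and don't occur free across branches:
  ∃q ∀l ∀n ∀j ((R(l,l) ∨ H(q)) ∧ ¬H(j) ∧ ¬F(n))
The prefix is ∃q ∀l ∀n ∀j: 3 universal, 1 existential.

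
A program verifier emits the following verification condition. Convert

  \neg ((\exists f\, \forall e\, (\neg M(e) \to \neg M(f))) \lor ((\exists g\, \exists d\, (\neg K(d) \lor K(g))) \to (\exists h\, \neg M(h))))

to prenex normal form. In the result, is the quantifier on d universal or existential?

First replace A → B with ¬A ∨ B.
  \neg ((\exists f\, \forall e\, (\neg \neg M(e) \lor \neg M(f))) \lor \neg (\exists g\, \exists d\, (\neg K(d) \lor K(g))) \lor (\exists h\, \neg M(h)))
Push ¬ through the quantifiers and connectives to reach negation normal form:
  (\forall f\, \exists e\, (\neg M(e) \land M(f))) \land (\exists g\, \exists d\, (\neg K(d) \lor K(g))) \land (\forall h\, M(h))
All bound variables are already distinct, so no renaming is needed.
Finally move all quantifiers to the prefix:
  \forall f\, \exists e\, \exists g\, \exists d\, \forall h\, (\neg M(e) \land M(f) \land (\neg K(d) \lor K(g)) \land M(h))
The quantifier \exists d sits under an even number of negations (counting the antecedent side of each →), so it remains existential.

existential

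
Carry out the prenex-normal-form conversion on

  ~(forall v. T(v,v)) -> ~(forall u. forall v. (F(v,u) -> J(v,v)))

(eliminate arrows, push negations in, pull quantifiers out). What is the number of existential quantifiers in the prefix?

Rewrite implications/biconditionals: A → B as ¬A ∨ B.
  ~~(forall v. T(v,v)) | ~(forall u. forall v. (~F(v,u) | J(v,v)))
Push ¬ through the quantifiers and connectives to reach negation normal form:
  (forall v. T(v,v)) | (exists u. exists v. (F(v,u) & ~J(v,v)))
Rename bound variables to avoid capture: v↦z.
  (forall v. T(v,v)) | (exists u. exists z. (F(z,u) & ~J(z,z)))
Extract every quantifier outward, since the variables are now distinct and don't occur free across branches:
  forall v. exists u. exists z. (T(v,v) | F(z,u) & ~J(z,z))
The prefix is forall v exists u exists z: 1 universal, 2 existential.

2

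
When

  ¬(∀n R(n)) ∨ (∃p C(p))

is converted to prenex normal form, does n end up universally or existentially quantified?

Drive negations inward (¬∀x A ≡ ∃x ¬A, ¬∃x A ≡ ∀x ¬A, De Morgan for ∧/∨):
  (∃n ¬R(n)) ∨ (∃p C(p))
Pull the quantifiers to the front (each side's bound variable is not free in the other side):
  ∃n ∃p (¬R(n) ∨ C(p))
The quantifier ∀n sits under an odd number of negations, so it flips to ∃n.

existential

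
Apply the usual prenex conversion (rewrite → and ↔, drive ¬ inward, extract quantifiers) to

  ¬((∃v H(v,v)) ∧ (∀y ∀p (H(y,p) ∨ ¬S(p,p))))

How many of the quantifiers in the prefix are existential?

2

Push ¬ through the quantifiers and connectives to reach negation normal form:
  (∀v ¬H(v,v)) ∨ (∃y ∃p (¬H(y,p) ∧ S(p,p)))
All bound variables are already distinct, so no renaming is needed.
Extract every quantifier outward, since the variables are now distinct and don't occur free across branches:
  ∀v ∃y ∃p (¬H(v,v) ∨ ¬H(y,p) ∧ S(p,p))
The prefix is ∀v ∃y ∃p: 1 universal, 2 existential.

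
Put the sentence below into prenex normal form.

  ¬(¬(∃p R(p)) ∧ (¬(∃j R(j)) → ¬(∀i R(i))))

Rewrite implications/biconditionals: A → B as ¬A ∨ B.
  ¬(¬(∃p R(p)) ∧ (¬¬(∃j R(j)) ∨ ¬(∀i R(i))))
Move each ¬ inward, flipping quantifiers it crosses:
  (∃p R(p)) ∨ (∀j ¬R(j)) ∧ (∀i R(i))
All bound variables are already distinct, so no renaming is needed.
Pull the quantifiers to the front (each side's bound variable is not free in the other side):
  ∃p ∀j ∀i (R(p) ∨ ¬R(j) ∧ R(i))

∃p ∀j ∀i (R(p) ∨ ¬R(j) ∧ R(i))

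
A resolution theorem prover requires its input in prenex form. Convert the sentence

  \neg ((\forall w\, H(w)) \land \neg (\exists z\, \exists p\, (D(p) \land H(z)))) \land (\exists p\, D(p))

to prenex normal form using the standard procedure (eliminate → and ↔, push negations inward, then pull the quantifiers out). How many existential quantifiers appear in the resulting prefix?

4

Drive negations inward (¬∀x A ≡ ∃x ¬A, ¬∃x A ≡ ∀x ¬A, De Morgan for ∧/∨):
  ((\exists w\, \neg H(w)) \lor (\exists z\, \exists p\, (D(p) \land H(z)))) \land (\exists p\, D(p))
Standardize variables apart so no two quantifiers bind the same name: p↦v1.
  ((\exists w\, \neg H(w)) \lor (\exists z\, \exists p\, (D(p) \land H(z)))) \land (\exists v1\, D(v1))
Finally move all quantifiers to the prefix:
  \exists w\, \exists z\, \exists p\, \exists v1\, ((\neg H(w) \lor D(p) \land H(z)) \land D(v1))
The prefix is \exists w \exists z \exists p \exists v1: 0 universal, 4 existential.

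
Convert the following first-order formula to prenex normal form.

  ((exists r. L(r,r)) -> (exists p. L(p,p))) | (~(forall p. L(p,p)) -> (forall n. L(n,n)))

First replace A → B with ¬A ∨ B.
  ~(exists r. L(r,r)) | (exists p. L(p,p)) | ~~(forall p. L(p,p)) | (forall n. L(n,n))
Drive negations inward (¬∀x A ≡ ∃x ¬A, ¬∃x A ≡ ∀x ¬A, De Morgan for ∧/∨):
  (forall r. ~L(r,r)) | (exists p. L(p,p)) | (forall p. L(p,p)) | (forall n. L(n,n))
Give each quantifier a distinct variable: p↦w.
  (forall r. ~L(r,r)) | (exists p. L(p,p)) | (forall w. L(w,w)) | (forall n. L(n,n))
Finally move all quantifiers to the prefix:
  forall r. exists p. forall w. forall n. (~L(r,r) | L(p,p) | L(w,w) | L(n,n))

forall r. exists p. forall w. forall n. (~L(r,r) | L(p,p) | L(w,w) | L(n,n))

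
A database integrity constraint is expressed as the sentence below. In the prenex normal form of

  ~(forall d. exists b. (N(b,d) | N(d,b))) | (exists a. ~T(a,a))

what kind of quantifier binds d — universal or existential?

existential

Push ¬ through the quantifiers and connectives to reach negation normal form:
  (exists d. forall b. (~N(b,d) & ~N(d,b))) | (exists a. ~T(a,a))
Finally move all quantifiers to the prefix:
  exists d. forall b. exists a. (~N(b,d) & ~N(d,b) | ~T(a,a))
The quantifier forall d sits under an odd number of negations, so it flips to exists d.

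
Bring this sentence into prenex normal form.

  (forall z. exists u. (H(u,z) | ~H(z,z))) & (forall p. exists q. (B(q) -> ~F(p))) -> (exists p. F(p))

exists z. forall u. exists p. forall q. exists v. (~H(u,z) & H(z,z) | B(q) & F(p) | F(v))

Rewrite implications/biconditionals: A → B as ¬A ∨ B.
  ~((forall z. exists u. (H(u,z) | ~H(z,z))) & (forall p. exists q. (~B(q) | ~F(p)))) | (exists p. F(p))
Drive negations inward (¬∀x A ≡ ∃x ¬A, ¬∃x A ≡ ∀x ¬A, De Morgan for ∧/∨):
  (exists z. forall u. (~H(u,z) & H(z,z))) | (exists p. forall q. (B(q) & F(p))) | (exists p. F(p))
Rename bound variables to avoid capture: p↦v.
  (exists z. forall u. (~H(u,z) & H(z,z))) | (exists p. forall q. (B(q) & F(p))) | (exists v. F(v))
Extract every quantifier outward, since the variables are now distinct and don't occur free across branches:
  exists z. forall u. exists p. forall q. exists v. (~H(u,z) & H(z,z) | B(q) & F(p) | F(v))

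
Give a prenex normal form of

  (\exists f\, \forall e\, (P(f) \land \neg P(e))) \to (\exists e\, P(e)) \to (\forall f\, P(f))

Eliminate → and ↔ using ¬ and ∨.
  \neg (\exists f\, \forall e\, (P(f) \land \neg P(e))) \lor \neg (\exists e\, P(e)) \lor (\forall f\, P(f))
Push ¬ through the quantifiers and connectives to reach negation normal form:
  (\forall f\, \exists e\, (\neg P(f) \lor P(e))) \lor (\forall e\, \neg P(e)) \lor (\forall f\, P(f))
Standardize variables apart so no two quantifiers bind the same name: e↦x1, f↦c.
  (\forall f\, \exists e\, (\neg P(f) \lor P(e))) \lor (\forall x1\, \neg P(x1)) \lor (\forall c\, P(c))
Finally move all quantifiers to the prefix:
  \forall f\, \exists e\, \forall x1\, \forall c\, (\neg P(f) \lor P(e) \lor \neg P(x1) \lor P(c))

\forall f\, \exists e\, \forall x1\, \forall c\, (\neg P(f) \lor P(e) \lor \neg P(x1) \lor P(c))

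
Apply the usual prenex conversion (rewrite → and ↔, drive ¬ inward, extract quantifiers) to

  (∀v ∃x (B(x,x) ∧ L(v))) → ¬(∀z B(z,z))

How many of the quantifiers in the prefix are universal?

First replace A → B with ¬A ∨ B.
  ¬(∀v ∃x (B(x,x) ∧ L(v))) ∨ ¬(∀z B(z,z))
Drive negations inward (¬∀x A ≡ ∃x ¬A, ¬∃x A ≡ ∀x ¬A, De Morgan for ∧/∨):
  (∃v ∀x (¬B(x,x) ∨ ¬L(v))) ∨ (∃z ¬B(z,z))
All bound variables are already distinct, so no renaming is needed.
Finally move all quantifiers to the prefix:
  ∃v ∀x ∃z (¬B(x,x) ∨ ¬L(v) ∨ ¬B(z,z))
The prefix is ∃v ∀x ∃z: 1 universal, 2 existential.

1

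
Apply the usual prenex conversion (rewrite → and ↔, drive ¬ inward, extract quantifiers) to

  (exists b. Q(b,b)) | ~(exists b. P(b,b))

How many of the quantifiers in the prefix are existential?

Move each ¬ inward, flipping quantifiers it crosses:
  (exists b. Q(b,b)) | (forall b. ~P(b,b))
Standardize variables apart so no two quantifiers bind the same name: b↦v.
  (exists b. Q(b,b)) | (forall v. ~P(v,v))
Extract every quantifier outward, since the variables are now distinct and don't occur free across branches:
  exists b. forall v. (Q(b,b) | ~P(v,v))
The prefix is exists b forall v: 1 universal, 1 existential.

1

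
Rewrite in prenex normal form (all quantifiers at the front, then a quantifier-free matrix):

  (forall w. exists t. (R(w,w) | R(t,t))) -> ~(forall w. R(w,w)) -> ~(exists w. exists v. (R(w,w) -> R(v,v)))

exists w. forall t. forall z1. forall p. forall v. (~R(w,w) & ~R(t,t) | R(z1,z1) | R(p,p) & ~R(v,v))

First replace A → B with ¬A ∨ B.
  ~(forall w. exists t. (R(w,w) | R(t,t))) | ~~(forall w. R(w,w)) | ~(exists w. exists v. (~R(w,w) | R(v,v)))
Push ¬ through the quantifiers and connectives to reach negation normal form:
  (exists w. forall t. (~R(w,w) & ~R(t,t))) | (forall w. R(w,w)) | (forall w. forall v. (R(w,w) & ~R(v,v)))
Standardize variables apart so no two quantifiers bind the same name: w↦z1, w↦p.
  (exists w. forall t. (~R(w,w) & ~R(t,t))) | (forall z1. R(z1,z1)) | (forall p. forall v. (R(p,p) & ~R(v,v)))
Pull the quantifiers to the front (each side's bound variable is not free in the other side):
  exists w. forall t. forall z1. forall p. forall v. (~R(w,w) & ~R(t,t) | R(z1,z1) | R(p,p) & ~R(v,v))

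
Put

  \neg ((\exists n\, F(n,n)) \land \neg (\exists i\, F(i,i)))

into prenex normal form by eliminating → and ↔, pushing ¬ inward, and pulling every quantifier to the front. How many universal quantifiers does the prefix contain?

Move each ¬ inward, flipping quantifiers it crosses:
  (\forall n\, \neg F(n,n)) \lor (\exists i\, F(i,i))
Extract every quantifier outward, since the variables are now distinct and don't occur free across branches:
  \forall n\, \exists i\, (\neg F(n,n) \lor F(i,i))
The prefix is \forall n \exists i: 1 universal, 1 existential.

1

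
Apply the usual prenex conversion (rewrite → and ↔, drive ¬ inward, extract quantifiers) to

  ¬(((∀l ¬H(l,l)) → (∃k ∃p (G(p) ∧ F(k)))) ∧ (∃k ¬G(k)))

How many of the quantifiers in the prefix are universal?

4

Eliminate → and ↔ using ¬ and ∨.
  ¬((¬(∀l ¬H(l,l)) ∨ (∃k ∃p (G(p) ∧ F(k)))) ∧ (∃k ¬G(k)))
Move each ¬ inward, flipping quantifiers it crosses:
  (∀l ¬H(l,l)) ∧ (∀k ∀p (¬G(p) ∨ ¬F(k))) ∨ (∀k G(k))
Standardize variables apart so no two quantifiers bind the same name: k↦c.
  (∀l ¬H(l,l)) ∧ (∀k ∀p (¬G(p) ∨ ¬F(k))) ∨ (∀c G(c))
Extract every quantifier outward, since the variables are now distinct and don't occur free across branches:
  ∀l ∀k ∀p ∀c (¬H(l,l) ∧ (¬G(p) ∨ ¬F(k)) ∨ G(c))
The prefix is ∀l ∀k ∀p ∀c: 4 universal, 0 existential.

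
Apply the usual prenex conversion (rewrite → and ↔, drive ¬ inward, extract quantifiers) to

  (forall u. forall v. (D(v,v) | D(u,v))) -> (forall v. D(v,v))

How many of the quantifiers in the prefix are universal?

1

First replace A → B with ¬A ∨ B.
  ~(forall u. forall v. (D(v,v) | D(u,v))) | (forall v. D(v,v))
Drive negations inward (¬∀x A ≡ ∃x ¬A, ¬∃x A ≡ ∀x ¬A, De Morgan for ∧/∨):
  (exists u. exists v. (~D(v,v) & ~D(u,v))) | (forall v. D(v,v))
Standardize variables apart so no two quantifiers bind the same name: v↦c.
  (exists u. exists v. (~D(v,v) & ~D(u,v))) | (forall c. D(c,c))
Extract every quantifier outward, since the variables are now distinct and don't occur free across branches:
  exists u. exists v. forall c. (~D(v,v) & ~D(u,v) | D(c,c))
The prefix is exists u exists v forall c: 1 universal, 2 existential.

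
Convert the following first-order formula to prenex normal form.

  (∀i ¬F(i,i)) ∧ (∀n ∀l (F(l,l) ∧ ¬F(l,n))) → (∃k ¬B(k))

∃i ∃n ∃l ∃k (F(i,i) ∨ ¬F(l,l) ∨ F(l,n) ∨ ¬B(k))

Rewrite implications/biconditionals: A → B as ¬A ∨ B.
  ¬((∀i ¬F(i,i)) ∧ (∀n ∀l (F(l,l) ∧ ¬F(l,n)))) ∨ (∃k ¬B(k))
Push ¬ through the quantifiers and connectives to reach negation normal form:
  (∃i F(i,i)) ∨ (∃n ∃l (¬F(l,l) ∨ F(l,n))) ∨ (∃k ¬B(k))
Extract every quantifier outward, since the variables are now distinct and don't occur free across branches:
  ∃i ∃n ∃l ∃k (F(i,i) ∨ ¬F(l,l) ∨ F(l,n) ∨ ¬B(k))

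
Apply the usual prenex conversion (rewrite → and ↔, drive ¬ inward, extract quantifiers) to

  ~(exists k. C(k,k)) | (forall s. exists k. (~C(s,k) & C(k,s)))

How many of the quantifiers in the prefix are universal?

Drive negations inward (¬∀x A ≡ ∃x ¬A, ¬∃x A ≡ ∀x ¬A, De Morgan for ∧/∨):
  (forall k. ~C(k,k)) | (forall s. exists k. (~C(s,k) & C(k,s)))
Give each quantifier a distinct variable: k↦q.
  (forall k. ~C(k,k)) | (forall s. exists q. (~C(s,q) & C(q,s)))
Finally move all quantifiers to the prefix:
  forall k. forall s. exists q. (~C(k,k) | ~C(s,q) & C(q,s))
The prefix is forall k forall s exists q: 2 universal, 1 existential.

2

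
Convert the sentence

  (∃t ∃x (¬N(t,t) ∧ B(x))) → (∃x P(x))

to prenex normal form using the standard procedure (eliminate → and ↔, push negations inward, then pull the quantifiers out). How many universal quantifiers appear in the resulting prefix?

Eliminate → and ↔ using ¬ and ∨.
  ¬(∃t ∃x (¬N(t,t) ∧ B(x))) ∨ (∃x P(x))
Move each ¬ inward, flipping quantifiers it crosses:
  (∀t ∀x (N(t,t) ∨ ¬B(x))) ∨ (∃x P(x))
Rename bound variables to avoid capture: x↦w.
  (∀t ∀x (N(t,t) ∨ ¬B(x))) ∨ (∃w P(w))
Extract every quantifier outward, since the variables are now distinct and don't occur free across branches:
  ∀t ∀x ∃w (N(t,t) ∨ ¬B(x) ∨ P(w))
The prefix is ∀t ∀x ∃w: 2 universal, 1 existential.

2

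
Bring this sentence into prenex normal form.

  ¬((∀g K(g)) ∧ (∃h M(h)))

∃g ∀h (¬K(g) ∨ ¬M(h))

Move each ¬ inward, flipping quantifiers it crosses:
  (∃g ¬K(g)) ∨ (∀h ¬M(h))
All bound variables are already distinct, so no renaming is needed.
Finally move all quantifiers to the prefix:
  ∃g ∀h (¬K(g) ∨ ¬M(h))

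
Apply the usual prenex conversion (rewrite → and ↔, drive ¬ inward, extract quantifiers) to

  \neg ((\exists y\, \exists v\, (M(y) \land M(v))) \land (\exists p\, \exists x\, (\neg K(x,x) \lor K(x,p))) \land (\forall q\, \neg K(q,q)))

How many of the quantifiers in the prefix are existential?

1

Drive negations inward (¬∀x A ≡ ∃x ¬A, ¬∃x A ≡ ∀x ¬A, De Morgan for ∧/∨):
  (\forall y\, \forall v\, (\neg M(y) \lor \neg M(v))) \lor (\forall p\, \forall x\, (K(x,x) \land \neg K(x,p))) \lor (\exists q\, K(q,q))
Pull the quantifiers to the front (each side's bound variable is not free in the other side):
  \forall y\, \forall v\, \forall p\, \forall x\, \exists q\, (\neg M(y) \lor \neg M(v) \lor K(x,x) \land \neg K(x,p) \lor K(q,q))
The prefix is \forall y \forall v \forall p \forall x \exists q: 4 universal, 1 existential.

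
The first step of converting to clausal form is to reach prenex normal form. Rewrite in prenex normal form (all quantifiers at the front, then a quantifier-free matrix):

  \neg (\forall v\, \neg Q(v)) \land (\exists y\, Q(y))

Move each ¬ inward, flipping quantifiers it crosses:
  (\exists v\, Q(v)) \land (\exists y\, Q(y))
All bound variables are already distinct, so no renaming is needed.
Finally move all quantifiers to the prefix:
  \exists v\, \exists y\, (Q(v) \land Q(y))

\exists v\, \exists y\, (Q(v) \land Q(y))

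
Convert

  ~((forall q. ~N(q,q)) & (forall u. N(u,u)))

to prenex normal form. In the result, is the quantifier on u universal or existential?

existential

Drive negations inward (¬∀x A ≡ ∃x ¬A, ¬∃x A ≡ ∀x ¬A, De Morgan for ∧/∨):
  (exists q. N(q,q)) | (exists u. ~N(u,u))
Finally move all quantifiers to the prefix:
  exists q. exists u. (N(q,q) | ~N(u,u))
The quantifier forall u sits under an odd number of negations, so it flips to exists u.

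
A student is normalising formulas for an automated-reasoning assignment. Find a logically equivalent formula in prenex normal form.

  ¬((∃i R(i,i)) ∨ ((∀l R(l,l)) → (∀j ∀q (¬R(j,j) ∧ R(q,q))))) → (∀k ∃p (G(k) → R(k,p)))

Rewrite implications/biconditionals: A → B as ¬A ∨ B.
  ¬¬((∃i R(i,i)) ∨ ¬(∀l R(l,l)) ∨ (∀j ∀q (¬R(j,j) ∧ R(q,q)))) ∨ (∀k ∃p (¬G(k) ∨ R(k,p)))
Move each ¬ inward, flipping quantifiers it crosses:
  (∃i R(i,i)) ∨ (∃l ¬R(l,l)) ∨ (∀j ∀q (¬R(j,j) ∧ R(q,q))) ∨ (∀k ∃p (¬G(k) ∨ R(k,p)))
All bound variables are already distinct, so no renaming is needed.
Extract every quantifier outward, since the variables are now distinct and don't occur free across branches:
  ∃i ∃l ∀j ∀q ∀k ∃p (R(i,i) ∨ ¬R(l,l) ∨ ¬R(j,j) ∧ R(q,q) ∨ ¬G(k) ∨ R(k,p))

∃i ∃l ∀j ∀q ∀k ∃p (R(i,i) ∨ ¬R(l,l) ∨ ¬R(j,j) ∧ R(q,q) ∨ ¬G(k) ∨ R(k,p))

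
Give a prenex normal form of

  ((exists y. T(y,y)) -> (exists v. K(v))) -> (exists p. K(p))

Eliminate → and ↔ using ¬ and ∨.
  ~(~(exists y. T(y,y)) | (exists v. K(v))) | (exists p. K(p))
Push ¬ through the quantifiers and connectives to reach negation normal form:
  (exists y. T(y,y)) & (forall v. ~K(v)) | (exists p. K(p))
All bound variables are already distinct, so no renaming is needed.
Finally move all quantifiers to the prefix:
  exists y. forall v. exists p. (T(y,y) & ~K(v) | K(p))

exists y. forall v. exists p. (T(y,y) & ~K(v) | K(p))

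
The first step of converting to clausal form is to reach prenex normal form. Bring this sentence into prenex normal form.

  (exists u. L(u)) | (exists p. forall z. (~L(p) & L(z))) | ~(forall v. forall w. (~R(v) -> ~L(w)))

Eliminate → and ↔ using ¬ and ∨.
  (exists u. L(u)) | (exists p. forall z. (~L(p) & L(z))) | ~(forall v. forall w. (~~R(v) | ~L(w)))
Move each ¬ inward, flipping quantifiers it crosses:
  (exists u. L(u)) | (exists p. forall z. (~L(p) & L(z))) | (exists v. exists w. (~R(v) & L(w)))
Extract every quantifier outward, since the variables are now distinct and don't occur free across branches:
  exists u. exists p. forall z. exists v. exists w. (L(u) | ~L(p) & L(z) | ~R(v) & L(w))

exists u. exists p. forall z. exists v. exists w. (L(u) | ~L(p) & L(z) | ~R(v) & L(w))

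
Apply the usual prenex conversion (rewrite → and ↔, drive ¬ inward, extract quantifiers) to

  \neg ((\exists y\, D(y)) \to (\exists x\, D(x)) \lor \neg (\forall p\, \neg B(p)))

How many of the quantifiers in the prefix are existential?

Rewrite implications/biconditionals: A → B as ¬A ∨ B.
  \neg (\neg (\exists y\, D(y)) \lor (\exists x\, D(x)) \lor \neg (\forall p\, \neg B(p)))
Move each ¬ inward, flipping quantifiers it crosses:
  (\exists y\, D(y)) \land (\forall x\, \neg D(x)) \land (\forall p\, \neg B(p))
Extract every quantifier outward, since the variables are now distinct and don't occur free across branches:
  \exists y\, \forall x\, \forall p\, (D(y) \land \neg D(x) \land \neg B(p))
The prefix is \exists y \forall x \forall p: 2 universal, 1 existential.

1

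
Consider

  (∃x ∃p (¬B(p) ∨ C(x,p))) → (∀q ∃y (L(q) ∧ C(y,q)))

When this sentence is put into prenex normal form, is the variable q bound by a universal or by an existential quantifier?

universal

Rewrite implications/biconditionals: A → B as ¬A ∨ B.
  ¬(∃x ∃p (¬B(p) ∨ C(x,p))) ∨ (∀q ∃y (L(q) ∧ C(y,q)))
Push ¬ through the quantifiers and connectives to reach negation normal form:
  (∀x ∀p (B(p) ∧ ¬C(x,p))) ∨ (∀q ∃y (L(q) ∧ C(y,q)))
Extract every quantifier outward, since the variables are now distinct and don't occur free across branches:
  ∀x ∀p ∀q ∃y (B(p) ∧ ¬C(x,p) ∨ L(q) ∧ C(y,q))
The quantifier ∀q sits under an even number of negations (counting the antecedent side of each →), so it remains universal.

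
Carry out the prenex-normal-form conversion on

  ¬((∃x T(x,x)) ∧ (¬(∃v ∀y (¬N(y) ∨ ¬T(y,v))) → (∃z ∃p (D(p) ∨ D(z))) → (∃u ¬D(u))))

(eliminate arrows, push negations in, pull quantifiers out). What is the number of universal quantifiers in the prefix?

3

First replace A → B with ¬A ∨ B.
  ¬((∃x T(x,x)) ∧ (¬¬(∃v ∀y (¬N(y) ∨ ¬T(y,v))) ∨ ¬(∃z ∃p (D(p) ∨ D(z))) ∨ (∃u ¬D(u))))
Push ¬ through the quantifiers and connectives to reach negation normal form:
  (∀x ¬T(x,x)) ∨ (∀v ∃y (N(y) ∧ T(y,v))) ∧ (∃z ∃p (D(p) ∨ D(z))) ∧ (∀u D(u))
Pull the quantifiers to the front (each side's bound variable is not free in the other side):
  ∀x ∀v ∃y ∃z ∃p ∀u (¬T(x,x) ∨ N(y) ∧ T(y,v) ∧ (D(p) ∨ D(z)) ∧ D(u))
The prefix is ∀x ∀v ∃y ∃z ∃p ∀u: 3 universal, 3 existential.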